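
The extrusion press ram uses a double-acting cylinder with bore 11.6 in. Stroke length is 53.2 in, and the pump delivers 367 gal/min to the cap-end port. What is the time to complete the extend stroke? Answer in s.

Cap-side area A_cap = π/4 × (11.6 in)² = 105.7 in^2
Swept volume V = A × L; t = V / Q = A·L / Q

t ≈ 3.98 s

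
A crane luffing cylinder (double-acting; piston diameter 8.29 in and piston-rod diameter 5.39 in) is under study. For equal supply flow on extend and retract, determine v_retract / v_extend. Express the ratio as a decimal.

v_ret/v_ext ≈ 1.73

Cap-side area A_cap = π/4 × (8.29 in)² = 53.98 in^2
Rod-side annular area A_ann = π/4 × (8.29² − 5.39²) = 31.16 in^2
For equal Q, v ∝ 1/A, so v_ret/v_ext = A_cap/A_ann.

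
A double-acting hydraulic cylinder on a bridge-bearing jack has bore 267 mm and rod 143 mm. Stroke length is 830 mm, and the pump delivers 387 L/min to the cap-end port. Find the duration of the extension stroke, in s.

t ≈ 7.20 s

Cap-side area A_cap = π/4 × (267 mm)² = 55990 mm^2
Swept volume V = A × L; t = V / Q = A·L / Q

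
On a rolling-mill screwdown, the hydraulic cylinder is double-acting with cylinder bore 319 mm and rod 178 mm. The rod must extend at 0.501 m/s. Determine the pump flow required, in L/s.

Q ≈ 40.0 L/s

Cap-side area A_cap = π/4 × (319 mm)² = 79920 mm^2
Q = A × v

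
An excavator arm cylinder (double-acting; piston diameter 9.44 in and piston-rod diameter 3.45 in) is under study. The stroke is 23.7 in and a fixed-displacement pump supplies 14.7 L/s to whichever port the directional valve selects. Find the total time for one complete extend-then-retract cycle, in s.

t ≈ 3.45 s

Cap-side area A_cap = π/4 × (9.44 in)² = 69.99 in^2
Rod-side annular area A_ann = π/4 × (9.44² − 3.45²) = 60.64 in^2
t_ext = A_cap·L/Q = 1.849 s
t_ret = A_ann·L/Q = 1.602 s
t_cycle = t_ext + t_ret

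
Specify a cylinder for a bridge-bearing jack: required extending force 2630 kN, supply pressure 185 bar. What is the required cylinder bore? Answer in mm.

Extension force acts on the full piston face: F = P × (π/4)D².
D = √(4F / (πP)) = √(4 × 2630 kN / (π × 185 bar))

D ≈ 425 mm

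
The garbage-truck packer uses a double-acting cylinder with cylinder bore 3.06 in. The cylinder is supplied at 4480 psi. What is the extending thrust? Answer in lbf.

Cap-side area A_cap = π/4 × (3.06 in)² = 7.354 in^2
F = P × A_cap = 4480 psi × A_cap

F ≈ 32900 lbf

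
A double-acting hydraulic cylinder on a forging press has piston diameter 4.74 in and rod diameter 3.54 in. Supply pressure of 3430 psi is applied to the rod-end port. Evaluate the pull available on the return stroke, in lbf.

F ≈ 26800 lbf

Rod-side annular area A_ann = π/4 × (4.74² − 3.54²) = 7.804 in^2
On retraction the pressure acts on the annular area (bore minus rod).
F = P × A_ann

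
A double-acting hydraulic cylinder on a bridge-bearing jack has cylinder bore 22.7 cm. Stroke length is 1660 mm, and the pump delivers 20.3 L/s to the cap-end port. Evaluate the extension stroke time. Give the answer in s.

t ≈ 3.31 s

Cap-side area A_cap = π/4 × (22.7 cm)² = 404.7 cm^2
Swept volume V = A × L; t = V / Q = A·L / Q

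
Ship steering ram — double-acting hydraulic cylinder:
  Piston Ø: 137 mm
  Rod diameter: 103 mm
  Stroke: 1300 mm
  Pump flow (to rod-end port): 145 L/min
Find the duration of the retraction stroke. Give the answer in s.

t ≈ 3.45 s

Rod-side annular area A_ann = π/4 × (137² − 103²) = 6409 mm^2
Swept volume V = A × L; t = V / Q = A·L / Q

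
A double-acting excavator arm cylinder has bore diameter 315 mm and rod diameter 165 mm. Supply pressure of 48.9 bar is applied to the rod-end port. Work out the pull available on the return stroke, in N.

Rod-side annular area A_ann = π/4 × (315² − 165²) = 56550 mm^2
On retraction the pressure acts on the annular area (bore minus rod).
F = P × A_ann

F ≈ 2.77e5 N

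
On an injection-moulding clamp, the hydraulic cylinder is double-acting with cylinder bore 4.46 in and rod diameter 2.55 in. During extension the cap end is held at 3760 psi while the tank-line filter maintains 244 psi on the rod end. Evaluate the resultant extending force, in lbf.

F ≈ 56200 lbf

Cap-side area A_cap = π/4 × (4.46 in)² = 15.62 in^2
Rod-side annular area A_ann = π/4 × (4.46² − 2.55²) = 10.52 in^2
Net thrust = P_cap·A_cap − P_rod·A_ann = 58740 lbf − 2566 lbf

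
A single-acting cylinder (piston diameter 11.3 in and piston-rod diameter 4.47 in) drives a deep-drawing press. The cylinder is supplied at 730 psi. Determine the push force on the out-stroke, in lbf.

F ≈ 73200 lbf

Cap-side area A_cap = π/4 × (11.3 in)² = 100.3 in^2
F = P × A_cap = 730 psi × A_cap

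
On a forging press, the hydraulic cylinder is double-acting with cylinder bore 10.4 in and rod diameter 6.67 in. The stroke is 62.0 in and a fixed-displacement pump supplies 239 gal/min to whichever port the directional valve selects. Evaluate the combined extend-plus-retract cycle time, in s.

Cap-side area A_cap = π/4 × (10.4 in)² = 84.95 in^2
Rod-side annular area A_ann = π/4 × (10.4² − 6.67²) = 50.01 in^2
t_ext = A_cap·L/Q = 5.724 s
t_ret = A_ann·L/Q = 3.369 s
t_cycle = t_ext + t_ret

t ≈ 9.09 s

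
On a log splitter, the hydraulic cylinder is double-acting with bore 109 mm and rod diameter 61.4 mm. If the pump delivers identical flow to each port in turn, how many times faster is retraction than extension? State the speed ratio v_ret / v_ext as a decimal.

v_ret/v_ext ≈ 1.46

Cap-side area A_cap = π/4 × (109 mm)² = 9331 mm^2
Rod-side annular area A_ann = π/4 × (109² − 61.4²) = 6370 mm^2
For equal Q, v ∝ 1/A, so v_ret/v_ext = A_cap/A_ann.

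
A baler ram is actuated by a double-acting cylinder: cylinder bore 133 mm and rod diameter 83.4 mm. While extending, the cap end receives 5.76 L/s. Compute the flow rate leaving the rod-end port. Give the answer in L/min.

Q_out ≈ 210 L/min

Cap-side area A_cap = π/4 × (133 mm)² = 13890 mm^2
Rod-side annular area A_ann = π/4 × (133² − 83.4²) = 8430 mm^2
Piston speed v = Q_in/A_cap; rod-end outflow Q_out = v × A_ann = Q_in × A_ann/A_cap.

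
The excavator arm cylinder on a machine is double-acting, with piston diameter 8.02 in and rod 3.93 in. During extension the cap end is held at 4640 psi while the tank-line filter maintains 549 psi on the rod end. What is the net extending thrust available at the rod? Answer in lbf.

Cap-side area A_cap = π/4 × (8.02 in)² = 50.52 in^2
Rod-side annular area A_ann = π/4 × (8.02² − 3.93²) = 38.39 in^2
Net thrust = P_cap·A_cap − P_rod·A_ann = 2.344e5 lbf − 21070 lbf

F ≈ 2.13e5 lbf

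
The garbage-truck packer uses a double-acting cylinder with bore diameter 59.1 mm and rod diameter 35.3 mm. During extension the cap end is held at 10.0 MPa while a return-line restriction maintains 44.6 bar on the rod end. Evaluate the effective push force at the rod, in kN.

Cap-side area A_cap = π/4 × (59.1 mm)² = 2743 mm^2
Rod-side annular area A_ann = π/4 × (59.1² − 35.3²) = 1765 mm^2
Net thrust = P_cap·A_cap − P_rod·A_ann = 27.43 kN − 7.870 kN

F ≈ 19.6 kN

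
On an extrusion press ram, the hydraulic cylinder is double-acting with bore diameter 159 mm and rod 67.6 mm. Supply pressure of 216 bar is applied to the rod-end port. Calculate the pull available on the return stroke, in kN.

Rod-side annular area A_ann = π/4 × (159² − 67.6²) = 16270 mm^2
On retraction the pressure acts on the annular area (bore minus rod).
F = P × A_ann

F ≈ 351 kN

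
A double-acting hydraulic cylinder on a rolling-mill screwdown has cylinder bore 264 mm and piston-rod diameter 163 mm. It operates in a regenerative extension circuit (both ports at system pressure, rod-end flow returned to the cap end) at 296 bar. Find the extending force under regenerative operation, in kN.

F ≈ 618 kN

With equal pressure on both faces, forces on the annular region cancel; the net push is pressure × rod cross-section.
Rod cross-section A_rod = π/4 × (163 mm)² = 20870 mm^2
F = P × A_rod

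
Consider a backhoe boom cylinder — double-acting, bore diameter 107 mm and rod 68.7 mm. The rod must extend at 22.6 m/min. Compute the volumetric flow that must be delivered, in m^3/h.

Cap-side area A_cap = π/4 × (107 mm)² = 8992 mm^2
Q = A × v

Q ≈ 12.2 m^3/h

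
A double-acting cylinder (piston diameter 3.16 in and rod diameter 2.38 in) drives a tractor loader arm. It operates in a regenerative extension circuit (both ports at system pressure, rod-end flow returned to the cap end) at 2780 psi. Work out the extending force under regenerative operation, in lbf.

With equal pressure on both faces, forces on the annular region cancel; the net push is pressure × rod cross-section.
Rod cross-section A_rod = π/4 × (2.38 in)² = 4.449 in^2
F = P × A_rod

F ≈ 12400 lbf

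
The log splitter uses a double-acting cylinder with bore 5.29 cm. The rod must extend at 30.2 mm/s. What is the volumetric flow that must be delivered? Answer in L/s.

Cap-side area A_cap = π/4 × (5.29 cm)² = 21.98 cm^2
Q = A × v

Q ≈ 0.0664 L/s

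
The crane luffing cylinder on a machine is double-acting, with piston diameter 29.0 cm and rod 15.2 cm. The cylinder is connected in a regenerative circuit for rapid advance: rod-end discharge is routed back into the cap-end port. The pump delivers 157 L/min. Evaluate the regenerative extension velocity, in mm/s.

v ≈ 144 mm/s

In regeneration the rod-end outflow joins the pump flow into the cap end, so the net volume the pump must supply per unit advance equals the rod cross-section area.
Rod cross-section A_rod = π/4 × (15.2 cm)² = 181.5 cm^2
v = Q_pump / A_rod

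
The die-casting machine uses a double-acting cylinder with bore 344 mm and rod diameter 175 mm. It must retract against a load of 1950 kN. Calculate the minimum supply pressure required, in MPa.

Rod-side annular area A_ann = π/4 × (344² − 175²) = 68890 mm^2
Retraction: pressure acts on the annular area.
P = F / A = 1950 kN / A

P ≈ 28.3 MPa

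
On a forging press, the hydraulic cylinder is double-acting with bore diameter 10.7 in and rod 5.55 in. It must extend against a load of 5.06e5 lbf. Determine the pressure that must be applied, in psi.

Cap-side area A_cap = π/4 × (10.7 in)² = 89.92 in^2
P = F / A = 5.06e5 lbf / A

P ≈ 5630 psi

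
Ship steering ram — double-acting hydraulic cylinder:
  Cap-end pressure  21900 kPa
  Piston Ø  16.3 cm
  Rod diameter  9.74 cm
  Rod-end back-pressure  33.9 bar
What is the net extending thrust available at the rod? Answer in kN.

F ≈ 412 kN

Cap-side area A_cap = π/4 × (16.3 cm)² = 208.7 cm^2
Rod-side annular area A_ann = π/4 × (16.3² − 9.74²) = 134.2 cm^2
Net thrust = P_cap·A_cap − P_rod·A_ann = 457.0 kN − 45.48 kN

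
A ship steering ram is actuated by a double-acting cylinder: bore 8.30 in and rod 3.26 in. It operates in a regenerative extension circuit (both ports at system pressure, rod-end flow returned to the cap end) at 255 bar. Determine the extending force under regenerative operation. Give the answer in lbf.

With equal pressure on both faces, forces on the annular region cancel; the net push is pressure × rod cross-section.
Rod cross-section A_rod = π/4 × (3.26 in)² = 8.347 in^2
F = P × A_rod

F ≈ 30900 lbf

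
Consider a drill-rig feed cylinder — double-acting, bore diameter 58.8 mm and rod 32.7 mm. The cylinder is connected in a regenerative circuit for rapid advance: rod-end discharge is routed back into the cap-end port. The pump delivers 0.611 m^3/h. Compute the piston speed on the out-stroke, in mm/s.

v ≈ 202 mm/s

In regeneration the rod-end outflow joins the pump flow into the cap end, so the net volume the pump must supply per unit advance equals the rod cross-section area.
Rod cross-section A_rod = π/4 × (32.7 mm)² = 839.8 mm^2
v = Q_pump / A_rod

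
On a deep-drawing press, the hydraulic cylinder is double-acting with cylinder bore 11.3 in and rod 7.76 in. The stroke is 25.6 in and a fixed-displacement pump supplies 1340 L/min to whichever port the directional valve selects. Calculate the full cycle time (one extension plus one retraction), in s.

t ≈ 2.88 s

Cap-side area A_cap = π/4 × (11.3 in)² = 100.3 in^2
Rod-side annular area A_ann = π/4 × (11.3² − 7.76²) = 52.99 in^2
t_ext = A_cap·L/Q = 1.884 s
t_ret = A_ann·L/Q = 0.9954 s
t_cycle = t_ext + t_ret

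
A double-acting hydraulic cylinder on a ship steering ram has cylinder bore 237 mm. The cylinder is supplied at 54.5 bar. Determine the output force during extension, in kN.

Cap-side area A_cap = π/4 × (237 mm)² = 44120 mm^2
F = P × A_cap = 54.5 bar × A_cap

F ≈ 240 kN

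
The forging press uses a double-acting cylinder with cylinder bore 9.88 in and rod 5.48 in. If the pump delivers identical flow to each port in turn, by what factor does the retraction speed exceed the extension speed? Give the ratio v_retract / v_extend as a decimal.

v_ret/v_ext ≈ 1.44

Cap-side area A_cap = π/4 × (9.88 in)² = 76.67 in^2
Rod-side annular area A_ann = π/4 × (9.88² − 5.48²) = 53.08 in^2
For equal Q, v ∝ 1/A, so v_ret/v_ext = A_cap/A_ann.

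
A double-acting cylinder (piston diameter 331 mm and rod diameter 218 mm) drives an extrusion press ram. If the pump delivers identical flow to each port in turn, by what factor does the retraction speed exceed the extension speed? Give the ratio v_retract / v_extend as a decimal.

Cap-side area A_cap = π/4 × (331 mm)² = 86050 mm^2
Rod-side annular area A_ann = π/4 × (331² − 218²) = 48720 mm^2
For equal Q, v ∝ 1/A, so v_ret/v_ext = A_cap/A_ann.

v_ret/v_ext ≈ 1.77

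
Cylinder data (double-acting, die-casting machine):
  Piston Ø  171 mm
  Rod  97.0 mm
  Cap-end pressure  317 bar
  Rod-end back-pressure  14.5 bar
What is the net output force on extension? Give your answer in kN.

Cap-side area A_cap = π/4 × (171 mm)² = 22970 mm^2
Rod-side annular area A_ann = π/4 × (171² − 97.0²) = 15580 mm^2
Net thrust = P_cap·A_cap − P_rod·A_ann = 728.0 kN − 22.59 kN

F ≈ 705 kN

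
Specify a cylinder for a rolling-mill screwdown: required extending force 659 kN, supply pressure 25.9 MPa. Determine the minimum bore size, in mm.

Extension force acts on the full piston face: F = P × (π/4)D².
D = √(4F / (πP)) = √(4 × 659 kN / (π × 25.9 MPa))

D ≈ 180 mm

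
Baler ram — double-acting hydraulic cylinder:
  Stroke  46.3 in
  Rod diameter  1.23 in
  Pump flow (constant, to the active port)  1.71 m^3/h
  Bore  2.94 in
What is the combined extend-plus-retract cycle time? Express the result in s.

Cap-side area A_cap = π/4 × (2.94 in)² = 6.789 in^2
Rod-side annular area A_ann = π/4 × (2.94² − 1.23²) = 5.600 in^2
t_ext = A_cap·L/Q = 10.84 s
t_ret = A_ann·L/Q = 8.946 s
t_cycle = t_ext + t_ret

t ≈ 19.8 s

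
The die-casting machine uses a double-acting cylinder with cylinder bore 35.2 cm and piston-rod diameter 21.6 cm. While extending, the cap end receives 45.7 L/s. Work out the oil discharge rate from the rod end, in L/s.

Q_out ≈ 28.5 L/s

Cap-side area A_cap = π/4 × (35.2 cm)² = 973.1 cm^2
Rod-side annular area A_ann = π/4 × (35.2² − 21.6²) = 606.7 cm^2
Piston speed v = Q_in/A_cap; rod-end outflow Q_out = v × A_ann = Q_in × A_ann/A_cap.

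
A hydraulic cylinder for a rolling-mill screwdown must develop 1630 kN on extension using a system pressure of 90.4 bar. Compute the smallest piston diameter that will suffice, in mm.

D ≈ 479 mm

Extension force acts on the full piston face: F = P × (π/4)D².
D = √(4F / (πP)) = √(4 × 1630 kN / (π × 90.4 bar))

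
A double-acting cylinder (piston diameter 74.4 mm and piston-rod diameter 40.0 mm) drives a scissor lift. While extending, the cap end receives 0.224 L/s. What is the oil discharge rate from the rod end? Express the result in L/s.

Cap-side area A_cap = π/4 × (74.4 mm)² = 4347 mm^2
Rod-side annular area A_ann = π/4 × (74.4² − 40.0²) = 3091 mm^2
Piston speed v = Q_in/A_cap; rod-end outflow Q_out = v × A_ann = Q_in × A_ann/A_cap.

Q_out ≈ 0.159 L/s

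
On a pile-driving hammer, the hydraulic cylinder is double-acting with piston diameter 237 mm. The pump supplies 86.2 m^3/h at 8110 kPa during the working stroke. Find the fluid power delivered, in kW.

Hydraulic power = P × Q

W ≈ 194 kW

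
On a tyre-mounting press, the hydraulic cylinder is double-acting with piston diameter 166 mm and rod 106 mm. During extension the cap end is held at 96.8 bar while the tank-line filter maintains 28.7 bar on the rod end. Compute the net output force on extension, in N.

F ≈ 1.73e5 N

Cap-side area A_cap = π/4 × (166 mm)² = 21640 mm^2
Rod-side annular area A_ann = π/4 × (166² − 106²) = 12820 mm^2
Net thrust = P_cap·A_cap − P_rod·A_ann = 2.095e5 N − 36790 N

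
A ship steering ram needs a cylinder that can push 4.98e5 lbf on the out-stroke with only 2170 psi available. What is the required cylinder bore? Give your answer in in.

Extension force acts on the full piston face: F = P × (π/4)D².
D = √(4F / (πP)) = √(4 × 4.98e5 lbf / (π × 2170 psi))

D ≈ 17.1 in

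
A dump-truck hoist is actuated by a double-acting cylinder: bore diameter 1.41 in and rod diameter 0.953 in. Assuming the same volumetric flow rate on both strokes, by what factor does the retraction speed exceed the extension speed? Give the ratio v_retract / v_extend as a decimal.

Cap-side area A_cap = π/4 × (1.41 in)² = 1.561 in^2
Rod-side annular area A_ann = π/4 × (1.41² − 0.953²) = 0.8481 in^2
For equal Q, v ∝ 1/A, so v_ret/v_ext = A_cap/A_ann.

v_ret/v_ext ≈ 1.84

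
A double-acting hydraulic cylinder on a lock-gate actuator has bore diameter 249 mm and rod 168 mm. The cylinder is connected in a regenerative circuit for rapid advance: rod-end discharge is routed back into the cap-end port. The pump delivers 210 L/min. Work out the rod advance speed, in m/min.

v ≈ 9.47 m/min

In regeneration the rod-end outflow joins the pump flow into the cap end, so the net volume the pump must supply per unit advance equals the rod cross-section area.
Rod cross-section A_rod = π/4 × (168 mm)² = 22170 mm^2
v = Q_pump / A_rod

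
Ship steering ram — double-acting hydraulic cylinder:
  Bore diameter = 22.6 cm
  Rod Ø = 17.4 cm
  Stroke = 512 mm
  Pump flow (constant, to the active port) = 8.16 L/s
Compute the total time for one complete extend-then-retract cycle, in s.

Cap-side area A_cap = π/4 × (22.6 cm)² = 401.1 cm^2
Rod-side annular area A_ann = π/4 × (22.6² − 17.4²) = 163.4 cm^2
t_ext = A_cap·L/Q = 2.517 s
t_ret = A_ann·L/Q = 1.025 s
t_cycle = t_ext + t_ret

t ≈ 3.54 s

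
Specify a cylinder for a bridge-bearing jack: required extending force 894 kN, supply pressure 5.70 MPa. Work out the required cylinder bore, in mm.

Extension force acts on the full piston face: F = P × (π/4)D².
D = √(4F / (πP)) = √(4 × 894 kN / (π × 5.70 MPa))

D ≈ 447 mm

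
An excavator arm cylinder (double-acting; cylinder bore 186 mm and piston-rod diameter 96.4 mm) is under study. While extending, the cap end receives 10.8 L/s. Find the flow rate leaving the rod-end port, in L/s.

Cap-side area A_cap = π/4 × (186 mm)² = 27170 mm^2
Rod-side annular area A_ann = π/4 × (186² − 96.4²) = 19870 mm^2
Piston speed v = Q_in/A_cap; rod-end outflow Q_out = v × A_ann = Q_in × A_ann/A_cap.

Q_out ≈ 7.90 L/s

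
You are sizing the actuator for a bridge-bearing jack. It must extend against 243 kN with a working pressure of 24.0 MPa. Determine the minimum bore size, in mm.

D ≈ 114 mm

Extension force acts on the full piston face: F = P × (π/4)D².
D = √(4F / (πP)) = √(4 × 243 kN / (π × 24.0 MPa))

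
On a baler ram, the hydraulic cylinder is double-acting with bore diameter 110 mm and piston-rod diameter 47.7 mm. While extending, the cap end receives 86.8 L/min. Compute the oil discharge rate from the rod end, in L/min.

Cap-side area A_cap = π/4 × (110 mm)² = 9503 mm^2
Rod-side annular area A_ann = π/4 × (110² − 47.7²) = 7716 mm^2
Piston speed v = Q_in/A_cap; rod-end outflow Q_out = v × A_ann = Q_in × A_ann/A_cap.

Q_out ≈ 70.5 L/min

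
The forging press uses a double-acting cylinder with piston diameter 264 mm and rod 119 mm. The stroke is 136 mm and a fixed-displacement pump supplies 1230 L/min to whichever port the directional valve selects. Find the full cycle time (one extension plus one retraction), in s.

t ≈ 0.653 s

Cap-side area A_cap = π/4 × (264 mm)² = 54740 mm^2
Rod-side annular area A_ann = π/4 × (264² − 119²) = 43620 mm^2
t_ext = A_cap·L/Q = 0.3631 s
t_ret = A_ann·L/Q = 0.2894 s
t_cycle = t_ext + t_ret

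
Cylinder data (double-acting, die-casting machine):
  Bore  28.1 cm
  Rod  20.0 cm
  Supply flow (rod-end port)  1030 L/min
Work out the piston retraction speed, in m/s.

Rod-side annular area A_ann = π/4 × (28.1² − 20.0²) = 306.0 cm^2
Flow into the rod-end port fills the annular volume.
v = Q / A

v ≈ 0.561 m/s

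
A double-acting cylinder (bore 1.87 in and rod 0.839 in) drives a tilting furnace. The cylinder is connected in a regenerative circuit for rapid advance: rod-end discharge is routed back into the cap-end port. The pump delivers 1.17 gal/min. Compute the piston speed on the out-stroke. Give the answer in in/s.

In regeneration the rod-end outflow joins the pump flow into the cap end, so the net volume the pump must supply per unit advance equals the rod cross-section area.
Rod cross-section A_rod = π/4 × (0.839 in)² = 0.5529 in^2
v = Q_pump / A_rod

v ≈ 8.15 in/s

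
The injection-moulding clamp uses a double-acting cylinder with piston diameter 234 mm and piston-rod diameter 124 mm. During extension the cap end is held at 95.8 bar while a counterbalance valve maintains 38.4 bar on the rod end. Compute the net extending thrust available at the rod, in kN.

F ≈ 293 kN

Cap-side area A_cap = π/4 × (234 mm)² = 43010 mm^2
Rod-side annular area A_ann = π/4 × (234² − 124²) = 30930 mm^2
Net thrust = P_cap·A_cap − P_rod·A_ann = 412.0 kN − 118.8 kN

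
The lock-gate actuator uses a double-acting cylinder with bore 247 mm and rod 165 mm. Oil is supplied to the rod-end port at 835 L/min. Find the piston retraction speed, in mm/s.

v ≈ 524 mm/s

Rod-side annular area A_ann = π/4 × (247² − 165²) = 26530 mm^2
Flow into the rod-end port fills the annular volume.
v = Q / A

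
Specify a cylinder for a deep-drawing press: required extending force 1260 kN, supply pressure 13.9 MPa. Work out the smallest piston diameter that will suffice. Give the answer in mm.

Extension force acts on the full piston face: F = P × (π/4)D².
D = √(4F / (πP)) = √(4 × 1260 kN / (π × 13.9 MPa))

D ≈ 340 mm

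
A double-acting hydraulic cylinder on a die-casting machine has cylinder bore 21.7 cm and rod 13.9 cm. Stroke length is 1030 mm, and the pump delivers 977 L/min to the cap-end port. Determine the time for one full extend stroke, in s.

Cap-side area A_cap = π/4 × (21.7 cm)² = 369.8 cm^2
Swept volume V = A × L; t = V / Q = A·L / Q

t ≈ 2.34 s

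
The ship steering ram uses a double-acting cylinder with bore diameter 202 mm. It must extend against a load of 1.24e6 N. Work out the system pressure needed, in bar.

P ≈ 387 bar

Cap-side area A_cap = π/4 × (202 mm)² = 32050 mm^2
P = F / A = 1.24e6 N / A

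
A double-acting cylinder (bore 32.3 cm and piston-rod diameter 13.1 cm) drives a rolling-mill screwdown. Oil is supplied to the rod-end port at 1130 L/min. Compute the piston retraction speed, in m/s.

v ≈ 0.275 m/s

Rod-side annular area A_ann = π/4 × (32.3² − 13.1²) = 684.6 cm^2
Flow into the rod-end port fills the annular volume.
v = Q / A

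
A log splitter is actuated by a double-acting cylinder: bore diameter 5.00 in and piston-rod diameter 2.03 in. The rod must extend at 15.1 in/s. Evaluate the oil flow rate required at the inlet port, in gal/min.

Cap-side area A_cap = π/4 × (5.00 in)² = 19.63 in^2
Q = A × v

Q ≈ 77.0 gal/min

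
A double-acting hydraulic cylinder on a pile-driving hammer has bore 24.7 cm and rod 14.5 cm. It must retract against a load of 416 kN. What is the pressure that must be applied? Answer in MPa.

Rod-side annular area A_ann = π/4 × (24.7² − 14.5²) = 314.0 cm^2
Retraction: pressure acts on the annular area.
P = F / A = 416 kN / A

P ≈ 13.2 MPa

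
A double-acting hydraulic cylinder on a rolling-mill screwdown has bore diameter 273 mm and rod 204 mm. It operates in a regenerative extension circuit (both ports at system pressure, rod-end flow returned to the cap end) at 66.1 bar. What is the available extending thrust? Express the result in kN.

With equal pressure on both faces, forces on the annular region cancel; the net push is pressure × rod cross-section.
Rod cross-section A_rod = π/4 × (204 mm)² = 32690 mm^2
F = P × A_rod

F ≈ 216 kN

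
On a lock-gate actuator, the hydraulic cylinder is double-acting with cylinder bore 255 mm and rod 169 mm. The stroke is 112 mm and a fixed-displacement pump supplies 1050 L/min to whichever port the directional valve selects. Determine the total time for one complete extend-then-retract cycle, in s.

t ≈ 0.510 s

Cap-side area A_cap = π/4 × (255 mm)² = 51070 mm^2
Rod-side annular area A_ann = π/4 × (255² − 169²) = 28640 mm^2
t_ext = A_cap·L/Q = 0.3269 s
t_ret = A_ann·L/Q = 0.1833 s
t_cycle = t_ext + t_ret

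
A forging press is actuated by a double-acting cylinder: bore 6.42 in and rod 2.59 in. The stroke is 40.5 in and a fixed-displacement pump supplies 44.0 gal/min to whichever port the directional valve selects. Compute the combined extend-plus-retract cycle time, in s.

t ≈ 14.2 s

Cap-side area A_cap = π/4 × (6.42 in)² = 32.37 in^2
Rod-side annular area A_ann = π/4 × (6.42² − 2.59²) = 27.10 in^2
t_ext = A_cap·L/Q = 7.739 s
t_ret = A_ann·L/Q = 6.480 s
t_cycle = t_ext + t_ret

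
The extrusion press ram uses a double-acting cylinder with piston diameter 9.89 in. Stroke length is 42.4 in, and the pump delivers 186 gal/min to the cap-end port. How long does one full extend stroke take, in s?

Cap-side area A_cap = π/4 × (9.89 in)² = 76.82 in^2
Swept volume V = A × L; t = V / Q = A·L / Q

t ≈ 4.55 s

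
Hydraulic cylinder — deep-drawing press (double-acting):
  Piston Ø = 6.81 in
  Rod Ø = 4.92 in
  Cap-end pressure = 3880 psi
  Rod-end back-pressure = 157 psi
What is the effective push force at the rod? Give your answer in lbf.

Cap-side area A_cap = π/4 × (6.81 in)² = 36.42 in^2
Rod-side annular area A_ann = π/4 × (6.81² − 4.92²) = 17.41 in^2
Net thrust = P_cap·A_cap − P_rod·A_ann = 1.413e5 lbf − 2734 lbf

F ≈ 1.39e5 lbf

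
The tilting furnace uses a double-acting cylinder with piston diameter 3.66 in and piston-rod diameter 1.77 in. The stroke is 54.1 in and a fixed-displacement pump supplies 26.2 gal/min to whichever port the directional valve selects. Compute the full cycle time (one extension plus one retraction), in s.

Cap-side area A_cap = π/4 × (3.66 in)² = 10.52 in^2
Rod-side annular area A_ann = π/4 × (3.66² − 1.77²) = 8.060 in^2
t_ext = A_cap·L/Q = 5.643 s
t_ret = A_ann·L/Q = 4.323 s
t_cycle = t_ext + t_ret

t ≈ 9.97 s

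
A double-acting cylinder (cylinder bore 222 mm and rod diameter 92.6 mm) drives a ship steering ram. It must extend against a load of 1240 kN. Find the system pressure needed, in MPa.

Cap-side area A_cap = π/4 × (222 mm)² = 38710 mm^2
P = F / A = 1240 kN / A

P ≈ 32.0 MPa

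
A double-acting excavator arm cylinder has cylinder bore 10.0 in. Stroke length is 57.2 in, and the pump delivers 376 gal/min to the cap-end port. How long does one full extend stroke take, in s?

Cap-side area A_cap = π/4 × (10.0 in)² = 78.54 in^2
Swept volume V = A × L; t = V / Q = A·L / Q

t ≈ 3.10 s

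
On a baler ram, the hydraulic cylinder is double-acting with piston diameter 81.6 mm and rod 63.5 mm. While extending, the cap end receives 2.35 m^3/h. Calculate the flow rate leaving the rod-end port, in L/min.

Cap-side area A_cap = π/4 × (81.6 mm)² = 5230 mm^2
Rod-side annular area A_ann = π/4 × (81.6² − 63.5²) = 2063 mm^2
Piston speed v = Q_in/A_cap; rod-end outflow Q_out = v × A_ann = Q_in × A_ann/A_cap.

Q_out ≈ 15.4 L/min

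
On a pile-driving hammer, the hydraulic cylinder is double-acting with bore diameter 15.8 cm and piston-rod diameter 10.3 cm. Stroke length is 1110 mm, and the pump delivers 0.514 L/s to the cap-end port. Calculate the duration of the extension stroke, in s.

t ≈ 42.3 s

Cap-side area A_cap = π/4 × (15.8 cm)² = 196.1 cm^2
Swept volume V = A × L; t = V / Q = A·L / Q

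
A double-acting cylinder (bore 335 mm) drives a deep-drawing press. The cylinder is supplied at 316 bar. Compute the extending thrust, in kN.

Cap-side area A_cap = π/4 × (335 mm)² = 88140 mm^2
F = P × A_cap = 316 bar × A_cap

F ≈ 2790 kN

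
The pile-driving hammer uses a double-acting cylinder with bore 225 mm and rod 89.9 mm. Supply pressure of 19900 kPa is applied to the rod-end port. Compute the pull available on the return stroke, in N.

F ≈ 6.65e5 N

Rod-side annular area A_ann = π/4 × (225² − 89.9²) = 33410 mm^2
On retraction the pressure acts on the annular area (bore minus rod).
F = P × A_ann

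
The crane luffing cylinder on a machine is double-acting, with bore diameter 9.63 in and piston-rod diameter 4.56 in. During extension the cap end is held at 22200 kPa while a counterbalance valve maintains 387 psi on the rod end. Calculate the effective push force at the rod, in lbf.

F ≈ 2.13e5 lbf

Cap-side area A_cap = π/4 × (9.63 in)² = 72.84 in^2
Rod-side annular area A_ann = π/4 × (9.63² − 4.56²) = 56.50 in^2
Net thrust = P_cap·A_cap − P_rod·A_ann = 2.345e5 lbf − 21870 lbf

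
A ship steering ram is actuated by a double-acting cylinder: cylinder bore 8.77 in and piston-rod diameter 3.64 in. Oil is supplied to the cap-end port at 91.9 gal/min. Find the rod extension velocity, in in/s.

v ≈ 5.86 in/s

Cap-side area A_cap = π/4 × (8.77 in)² = 60.41 in^2
v = Q / A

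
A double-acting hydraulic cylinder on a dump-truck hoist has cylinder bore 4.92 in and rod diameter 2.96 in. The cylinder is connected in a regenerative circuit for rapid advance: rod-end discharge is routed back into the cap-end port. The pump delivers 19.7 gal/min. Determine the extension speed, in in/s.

In regeneration the rod-end outflow joins the pump flow into the cap end, so the net volume the pump must supply per unit advance equals the rod cross-section area.
Rod cross-section A_rod = π/4 × (2.96 in)² = 6.881 in^2
v = Q_pump / A_rod

v ≈ 11.0 in/s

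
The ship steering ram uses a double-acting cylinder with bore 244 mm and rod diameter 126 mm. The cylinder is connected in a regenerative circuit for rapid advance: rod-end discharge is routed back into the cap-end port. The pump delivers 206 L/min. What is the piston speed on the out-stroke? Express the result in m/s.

v ≈ 0.275 m/s

In regeneration the rod-end outflow joins the pump flow into the cap end, so the net volume the pump must supply per unit advance equals the rod cross-section area.
Rod cross-section A_rod = π/4 × (126 mm)² = 12470 mm^2
v = Q_pump / A_rod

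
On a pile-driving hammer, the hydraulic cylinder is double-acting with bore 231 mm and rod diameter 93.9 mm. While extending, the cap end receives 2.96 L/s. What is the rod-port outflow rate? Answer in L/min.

Q_out ≈ 148 L/min

Cap-side area A_cap = π/4 × (231 mm)² = 41910 mm^2
Rod-side annular area A_ann = π/4 × (231² − 93.9²) = 34980 mm^2
Piston speed v = Q_in/A_cap; rod-end outflow Q_out = v × A_ann = Q_in × A_ann/A_cap.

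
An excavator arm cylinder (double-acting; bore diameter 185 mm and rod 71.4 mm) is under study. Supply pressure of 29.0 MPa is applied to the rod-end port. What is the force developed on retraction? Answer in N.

F ≈ 6.63e5 N

Rod-side annular area A_ann = π/4 × (185² − 71.4²) = 22880 mm^2
On retraction the pressure acts on the annular area (bore minus rod).
F = P × A_ann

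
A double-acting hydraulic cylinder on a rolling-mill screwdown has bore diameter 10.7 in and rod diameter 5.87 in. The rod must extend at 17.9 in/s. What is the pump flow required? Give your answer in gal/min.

Q ≈ 418 gal/min

Cap-side area A_cap = π/4 × (10.7 in)² = 89.92 in^2
Q = A × v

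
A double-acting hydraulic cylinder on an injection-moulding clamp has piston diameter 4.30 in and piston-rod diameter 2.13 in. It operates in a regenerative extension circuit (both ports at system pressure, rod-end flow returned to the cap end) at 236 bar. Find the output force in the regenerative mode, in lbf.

With equal pressure on both faces, forces on the annular region cancel; the net push is pressure × rod cross-section.
Rod cross-section A_rod = π/4 × (2.13 in)² = 3.563 in^2
F = P × A_rod

F ≈ 12200 lbf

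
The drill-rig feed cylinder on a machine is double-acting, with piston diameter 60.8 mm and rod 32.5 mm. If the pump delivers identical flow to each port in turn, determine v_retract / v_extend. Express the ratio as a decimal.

v_ret/v_ext ≈ 1.40

Cap-side area A_cap = π/4 × (60.8 mm)² = 2903 mm^2
Rod-side annular area A_ann = π/4 × (60.8² − 32.5²) = 2074 mm^2
For equal Q, v ∝ 1/A, so v_ret/v_ext = A_cap/A_ann.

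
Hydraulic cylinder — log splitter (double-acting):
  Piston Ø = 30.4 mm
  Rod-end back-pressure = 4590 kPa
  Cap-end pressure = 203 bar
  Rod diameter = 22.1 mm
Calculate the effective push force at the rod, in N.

F ≈ 13200 N

Cap-side area A_cap = π/4 × (30.4 mm)² = 725.8 mm^2
Rod-side annular area A_ann = π/4 × (30.4² − 22.1²) = 342.2 mm^2
Net thrust = P_cap·A_cap − P_rod·A_ann = 14730 N − 1571 N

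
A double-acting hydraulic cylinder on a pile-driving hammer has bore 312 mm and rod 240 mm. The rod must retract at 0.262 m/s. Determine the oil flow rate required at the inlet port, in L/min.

Q ≈ 491 L/min

Rod-side annular area A_ann = π/4 × (312² − 240²) = 31210 mm^2
Q = A × v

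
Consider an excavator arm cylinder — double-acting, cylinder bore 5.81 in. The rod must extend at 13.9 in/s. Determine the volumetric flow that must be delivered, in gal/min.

Cap-side area A_cap = π/4 × (5.81 in)² = 26.51 in^2
Q = A × v

Q ≈ 95.7 gal/min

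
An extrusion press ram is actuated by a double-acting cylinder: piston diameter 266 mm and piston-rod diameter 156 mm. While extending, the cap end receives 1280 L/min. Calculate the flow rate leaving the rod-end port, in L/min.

Q_out ≈ 840 L/min

Cap-side area A_cap = π/4 × (266 mm)² = 55570 mm^2
Rod-side annular area A_ann = π/4 × (266² − 156²) = 36460 mm^2
Piston speed v = Q_in/A_cap; rod-end outflow Q_out = v × A_ann = Q_in × A_ann/A_cap.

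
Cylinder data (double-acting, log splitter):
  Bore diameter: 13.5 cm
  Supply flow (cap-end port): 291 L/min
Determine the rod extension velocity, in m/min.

v ≈ 20.3 m/min

Cap-side area A_cap = π/4 × (13.5 cm)² = 143.1 cm^2
v = Q / A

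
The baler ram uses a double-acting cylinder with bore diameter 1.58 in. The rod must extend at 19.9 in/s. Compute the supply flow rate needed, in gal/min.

Cap-side area A_cap = π/4 × (1.58 in)² = 1.961 in^2
Q = A × v

Q ≈ 10.1 gal/min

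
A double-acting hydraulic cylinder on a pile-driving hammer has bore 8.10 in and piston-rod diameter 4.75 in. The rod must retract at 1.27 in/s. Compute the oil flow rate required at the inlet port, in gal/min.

Rod-side annular area A_ann = π/4 × (8.10² − 4.75²) = 33.81 in^2
Q = A × v

Q ≈ 11.2 gal/min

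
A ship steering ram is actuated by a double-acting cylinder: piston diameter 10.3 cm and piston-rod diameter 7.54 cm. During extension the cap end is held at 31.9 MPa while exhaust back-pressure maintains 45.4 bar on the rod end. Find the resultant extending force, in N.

Cap-side area A_cap = π/4 × (10.3 cm)² = 83.32 cm^2
Rod-side annular area A_ann = π/4 × (10.3² − 7.54²) = 38.67 cm^2
Net thrust = P_cap·A_cap − P_rod·A_ann = 2.658e5 N − 17560 N

F ≈ 2.48e5 N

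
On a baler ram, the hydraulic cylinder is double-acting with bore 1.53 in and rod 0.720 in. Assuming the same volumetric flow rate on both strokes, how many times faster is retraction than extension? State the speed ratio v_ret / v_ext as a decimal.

v_ret/v_ext ≈ 1.28

Cap-side area A_cap = π/4 × (1.53 in)² = 1.839 in^2
Rod-side annular area A_ann = π/4 × (1.53² − 0.720²) = 1.431 in^2
For equal Q, v ∝ 1/A, so v_ret/v_ext = A_cap/A_ann.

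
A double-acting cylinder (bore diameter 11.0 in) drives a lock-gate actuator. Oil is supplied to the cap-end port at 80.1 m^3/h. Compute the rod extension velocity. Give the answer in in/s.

v ≈ 14.3 in/s

Cap-side area A_cap = π/4 × (11.0 in)² = 95.03 in^2
v = Q / A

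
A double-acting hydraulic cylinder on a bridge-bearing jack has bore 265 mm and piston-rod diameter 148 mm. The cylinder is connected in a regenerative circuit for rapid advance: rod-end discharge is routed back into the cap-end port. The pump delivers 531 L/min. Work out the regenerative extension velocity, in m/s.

In regeneration the rod-end outflow joins the pump flow into the cap end, so the net volume the pump must supply per unit advance equals the rod cross-section area.
Rod cross-section A_rod = π/4 × (148 mm)² = 17200 mm^2
v = Q_pump / A_rod

v ≈ 0.514 m/s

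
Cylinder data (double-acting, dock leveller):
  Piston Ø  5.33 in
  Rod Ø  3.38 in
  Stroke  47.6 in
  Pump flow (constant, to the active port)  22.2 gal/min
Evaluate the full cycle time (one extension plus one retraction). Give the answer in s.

Cap-side area A_cap = π/4 × (5.33 in)² = 22.31 in^2
Rod-side annular area A_ann = π/4 × (5.33² − 3.38²) = 13.34 in^2
t_ext = A_cap·L/Q = 12.43 s
t_ret = A_ann·L/Q = 7.429 s
t_cycle = t_ext + t_ret

t ≈ 19.9 s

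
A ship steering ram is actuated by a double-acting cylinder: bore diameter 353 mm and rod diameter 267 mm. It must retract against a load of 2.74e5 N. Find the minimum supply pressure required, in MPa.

P ≈ 6.54 MPa

Rod-side annular area A_ann = π/4 × (353² − 267²) = 41880 mm^2
Retraction: pressure acts on the annular area.
P = F / A = 2.74e5 N / A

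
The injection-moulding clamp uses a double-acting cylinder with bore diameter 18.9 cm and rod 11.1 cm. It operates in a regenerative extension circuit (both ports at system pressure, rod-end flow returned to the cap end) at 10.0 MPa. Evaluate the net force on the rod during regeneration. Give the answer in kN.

F ≈ 96.8 kN

With equal pressure on both faces, forces on the annular region cancel; the net push is pressure × rod cross-section.
Rod cross-section A_rod = π/4 × (11.1 cm)² = 96.77 cm^2
F = P × A_rod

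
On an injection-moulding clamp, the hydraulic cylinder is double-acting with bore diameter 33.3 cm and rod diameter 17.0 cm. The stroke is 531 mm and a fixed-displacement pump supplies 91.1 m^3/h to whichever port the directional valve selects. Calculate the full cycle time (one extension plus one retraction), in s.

t ≈ 3.18 s

Cap-side area A_cap = π/4 × (33.3 cm)² = 870.9 cm^2
Rod-side annular area A_ann = π/4 × (33.3² − 17.0²) = 643.9 cm^2
t_ext = A_cap·L/Q = 1.827 s
t_ret = A_ann·L/Q = 1.351 s
t_cycle = t_ext + t_ret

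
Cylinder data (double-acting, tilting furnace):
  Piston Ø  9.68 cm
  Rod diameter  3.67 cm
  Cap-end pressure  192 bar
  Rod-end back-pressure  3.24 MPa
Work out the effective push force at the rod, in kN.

F ≈ 121 kN

Cap-side area A_cap = π/4 × (9.68 cm)² = 73.59 cm^2
Rod-side annular area A_ann = π/4 × (9.68² − 3.67²) = 63.02 cm^2
Net thrust = P_cap·A_cap − P_rod·A_ann = 141.3 kN − 20.42 kN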